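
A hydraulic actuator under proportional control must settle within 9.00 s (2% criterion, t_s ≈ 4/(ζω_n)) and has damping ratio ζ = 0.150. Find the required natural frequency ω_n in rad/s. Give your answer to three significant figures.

ω_n ≈ 2.96 rad/s

Rearranging t_s ≈ 4/(ζω_n) gives ω_n = 4/(ζ·t_s) = 4/(0.150 × 9.00) = 2.96 rad/s.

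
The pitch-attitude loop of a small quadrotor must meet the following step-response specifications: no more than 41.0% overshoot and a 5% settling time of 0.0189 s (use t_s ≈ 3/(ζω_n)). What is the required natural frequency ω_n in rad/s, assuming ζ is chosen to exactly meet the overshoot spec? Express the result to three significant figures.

ω_n ≈ 581 rad/s

From %OS = 100·exp(−πζ/√(1−ζ²)), invert to get ζ = −ln(OS)/√(π² + ln²(OS)) with OS = 0.410.
−ln 0.410 = 0.8916, so ζ = 0.8916/√(π² + 0.7949) = 0.273.
From t_s ≈ 3/(ζω_n): ω_n = 3/(ζ·t_s) = 3/(0.273·0.0189) = 581 rad/s.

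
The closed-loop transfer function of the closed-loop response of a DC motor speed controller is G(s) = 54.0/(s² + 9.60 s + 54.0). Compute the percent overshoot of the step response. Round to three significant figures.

%OS ≈ 6.65%

Comparing the denominator to s² + 2ζω_n s + ω_n²: ω_n = √54.0 = 7.35 rad/s, and 2ζω_n = 9.60 so ζ = 9.60/(2·7.35) = 0.653.
Overshoot: exp(−π·0.653/√(1−0.653²)) = 0.0665, i.e. 6.65%.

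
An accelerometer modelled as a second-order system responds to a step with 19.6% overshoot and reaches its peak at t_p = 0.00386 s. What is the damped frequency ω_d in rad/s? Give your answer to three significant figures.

ω_d ≈ 814 rad/s

t_p = π/ω_d, so ω_d = π/0.00386 = 814 rad/s.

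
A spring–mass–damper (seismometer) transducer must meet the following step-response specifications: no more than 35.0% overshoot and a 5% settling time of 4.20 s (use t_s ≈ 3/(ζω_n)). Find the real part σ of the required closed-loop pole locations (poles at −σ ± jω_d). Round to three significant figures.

The settling-time spec alone fixes σ = ζω_n = 3/t_s = 3/4.20 = 0.714.
(Overshoot then fixes ζ = 0.317 and hence ω_d = σ·√(1−ζ²)/ζ = 2.14 rad/s.)

σ ≈ 0.714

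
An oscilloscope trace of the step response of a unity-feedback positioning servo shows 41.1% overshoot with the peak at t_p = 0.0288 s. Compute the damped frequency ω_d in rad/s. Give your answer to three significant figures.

ω_d ≈ 109 rad/s

t_p = π/ω_d, so ω_d = π/0.0288 = 109 rad/s.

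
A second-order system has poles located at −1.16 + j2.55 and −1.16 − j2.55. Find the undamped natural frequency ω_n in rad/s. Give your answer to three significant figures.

The poles are at −σ ± jω_d with σ = 1.16 and ω_d = 2.55, so ω_n = √(σ²+ω_d²) = 2.80 rad/s and ζ = σ/ω_n = 0.414.

ω_n ≈ 2.80 rad/s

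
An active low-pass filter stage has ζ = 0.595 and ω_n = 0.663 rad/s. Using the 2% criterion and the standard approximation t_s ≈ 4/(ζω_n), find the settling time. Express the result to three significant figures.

t_s ≈ 10.1 s

t_s ≈ 4/(ζω_n) = 4/(0.595 × 0.663) = 10.1 s.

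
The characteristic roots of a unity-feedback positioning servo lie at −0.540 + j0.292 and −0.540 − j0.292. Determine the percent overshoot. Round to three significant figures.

%OS ≈ 0.300%

|pole| = ω_n = √(0.540² + 0.292²) = 0.614 rad/s; ζ = cos θ = σ/ω_n = 0.880.
%OS = 100·exp(−πζ/√(1−ζ²)) = 0.300%.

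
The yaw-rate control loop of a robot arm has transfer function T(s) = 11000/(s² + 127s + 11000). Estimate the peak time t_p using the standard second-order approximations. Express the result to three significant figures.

ω_n = √11000 = 105 rad/s; ζ = 127/(2·105) = 0.605.
The damped frequency ω_d = ω_n√(1−ζ²) = 83.5 rad/s. Then t_p = π/ω_d = 0.0376 s.

t_p ≈ 0.0376 s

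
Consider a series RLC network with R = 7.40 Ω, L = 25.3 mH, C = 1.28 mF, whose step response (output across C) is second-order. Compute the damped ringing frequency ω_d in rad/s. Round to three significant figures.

For a series RLC circuit (capacitor voltage as output), ω_n = 1/√(LC) = 1/√(25.3 mH · 1.28 mF) = 176 rad/s.
ζ = (R/2)·√(C/L) = (7.40/2)·√(1.28 mF/25.3 mH) = 0.832.
ω_d = 176·√(1 − 0.832²) = 97.4 rad/s.

ω_d ≈ 97.4 rad/s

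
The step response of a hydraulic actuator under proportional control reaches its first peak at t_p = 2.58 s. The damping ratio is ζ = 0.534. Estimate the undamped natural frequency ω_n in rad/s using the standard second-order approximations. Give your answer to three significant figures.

Peak time t_p = π/ω_d, so ω_d = π/t_p = π/2.58 = 1.22 rad/s.
ω_n = ω_d/√(1−ζ²) = 1.22/√0.715 = 1.44 rad/s.

ω_n ≈ 1.44 rad/s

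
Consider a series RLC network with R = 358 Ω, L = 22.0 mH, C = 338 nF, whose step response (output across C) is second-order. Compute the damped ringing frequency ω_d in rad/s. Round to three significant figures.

ω_d ≈ 8260 rad/s

For a series RLC circuit (capacitor voltage as output), ω_n = 1/√(LC) = 1/√(22.0 mH · 338 nF) = 11600 rad/s.
ζ = (R/2)·√(C/L) = (358/2)·√(338 nF/22.0 mH) = 0.702.
ω_d = 11600·√(1 − 0.702²) = 8260 rad/s.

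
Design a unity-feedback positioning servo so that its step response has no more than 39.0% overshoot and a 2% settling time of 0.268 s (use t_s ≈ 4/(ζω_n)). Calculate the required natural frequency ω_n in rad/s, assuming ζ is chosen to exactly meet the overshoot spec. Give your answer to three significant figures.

ω_n ≈ 52.0 rad/s

ζ = −ln(OS)/√(π² + (ln OS)²). With OS = 0.390, ln OS = −0.9416 and ζ = 0.9416/3.280 = 0.287.
Then ω_n = 4/(ζ t_s) = 4/(0.287 × 0.268) = 52.0 rad/s.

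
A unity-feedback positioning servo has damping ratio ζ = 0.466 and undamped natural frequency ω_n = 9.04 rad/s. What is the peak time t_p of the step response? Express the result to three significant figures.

The damped frequency is ω_d = ω_n√(1−ζ²) = 9.04·√(1−0.217) = 8.00 rad/s.
Peak time t_p = π/ω_d = π/8.00 = 0.393 s.

t_p ≈ 0.393 s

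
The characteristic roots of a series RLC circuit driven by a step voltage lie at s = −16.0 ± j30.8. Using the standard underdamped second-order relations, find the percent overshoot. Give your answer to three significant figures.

%OS ≈ 19.6%

The poles are at −σ ± jω_d with σ = 16.0 and ω_d = 30.8, so ω_n = √(σ²+ω_d²) = 34.7 rad/s and ζ = σ/ω_n = 0.461.
%OS = 100 e^{−πζ/√(1−ζ²)} with ζ = 0.461 gives 19.6%.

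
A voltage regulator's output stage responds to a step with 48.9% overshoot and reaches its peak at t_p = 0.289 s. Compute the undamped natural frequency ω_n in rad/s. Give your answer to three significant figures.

ω_n ≈ 11.1 rad/s

From the overshoot, ζ = −ln(OS)/√(π²+ln²(OS)) = 0.222.
t_p = π/ω_d ⇒ ω_d = 10.9 rad/s; then ω_n = ω_d/√(1−ζ²) = 11.1 rad/s.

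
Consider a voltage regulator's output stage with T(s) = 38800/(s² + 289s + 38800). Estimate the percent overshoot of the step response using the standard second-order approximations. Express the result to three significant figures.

%OS ≈ 3.37%

Comparing the denominator to s² + 2ζω_n s + ω_n²: ω_n = √38800 = 197 rad/s, and 2ζω_n = 289 so ζ = 289/(2·197) = 0.734.
%OS = 100 e^{−πζ/√(1−ζ²)} with ζ = 0.734 gives 3.37%.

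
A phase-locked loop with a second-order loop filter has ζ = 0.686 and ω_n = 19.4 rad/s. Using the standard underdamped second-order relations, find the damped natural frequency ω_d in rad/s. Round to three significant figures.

ω_d = ω_n√(1−ζ²) = 19.4·√0.529 = 14.1 rad/s.

ω_d ≈ 14.1 rad/s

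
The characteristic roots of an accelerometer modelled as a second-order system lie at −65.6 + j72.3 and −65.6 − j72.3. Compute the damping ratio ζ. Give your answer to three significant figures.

ζ ≈ 0.672

The poles are at −σ ± jω_d with σ = 65.6 and ω_d = 72.3, so ω_n = √(σ²+ω_d²) = 97.6 rad/s and ζ = σ/ω_n = 0.672.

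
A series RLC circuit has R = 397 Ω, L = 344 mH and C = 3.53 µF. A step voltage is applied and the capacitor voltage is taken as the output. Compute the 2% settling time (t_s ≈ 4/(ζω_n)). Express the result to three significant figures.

For a series RLC circuit (capacitor voltage as output), ω_n = 1/√(LC) = 1/√(344 mH · 3.53 µF) = 907 rad/s.
ζ = (R/2)·√(C/L) = (397/2)·√(3.53 µF/344 mH) = 0.636.
t_s ≈ 4/(ζω_n) = 0.00693 s.

t_s ≈ 0.00693 s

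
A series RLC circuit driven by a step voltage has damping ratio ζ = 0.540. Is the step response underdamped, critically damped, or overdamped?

underdamped

Since ζ = 0.540 < 1, the system is underdamped.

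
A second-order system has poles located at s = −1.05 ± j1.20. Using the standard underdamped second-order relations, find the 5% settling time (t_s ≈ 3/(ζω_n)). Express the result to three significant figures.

For poles at −σ ± jω_d, ζω_n = σ = 1.05, so t_s ≈ 3/σ = 2.86 s.

t_s ≈ 2.86 s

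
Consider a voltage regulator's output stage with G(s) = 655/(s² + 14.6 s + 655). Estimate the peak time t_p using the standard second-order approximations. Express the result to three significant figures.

Matching coefficients with s² + 2ζω_n s + ω_n² gives ω_n² = 655 ⇒ ω_n = 25.6 rad/s, and ζ = 14.6/(2ω_n) = 0.285.
ω_d = 25.6·√(1 − 0.285²) = 24.5 rad/s. Then t_p = π/ω_d = 0.128 s.

t_p ≈ 0.128 s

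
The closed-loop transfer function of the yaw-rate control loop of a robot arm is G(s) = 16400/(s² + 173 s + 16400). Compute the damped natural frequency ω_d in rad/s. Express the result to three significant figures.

ω_d ≈ 94.4 rad/s

Matching coefficients with s² + 2ζω_n s + ω_n² gives ω_n² = 16400 ⇒ ω_n = 128 rad/s, and ζ = 173/(2ω_n) = 0.675.
The damped frequency ω_d = ω_n√(1−ζ²) = 94.4 rad/s.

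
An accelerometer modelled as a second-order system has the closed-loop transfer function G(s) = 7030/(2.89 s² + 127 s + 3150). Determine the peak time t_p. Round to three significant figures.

Dividing through by 2.89: denominator becomes s² + 43.94 s + 1090.
So ω_n = √1090 = 33.0 rad/s and ζ = 43.94/(2·33.0) = 0.666.
The damped frequency ω_d = ω_n√(1−ζ²) = 24.6 rad/s. t_p = π/ω_d = 0.127 s.

t_p ≈ 0.127 s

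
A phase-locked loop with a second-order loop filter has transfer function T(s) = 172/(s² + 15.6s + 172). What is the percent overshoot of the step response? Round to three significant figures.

Matching coefficients with s² + 2ζω_n s + ω_n² gives ω_n² = 172 ⇒ ω_n = 13.1 rad/s, and ζ = 15.6/(2ω_n) = 0.595.
Overshoot: exp(−π·0.595/√(1−0.595²)) = 0.0979, i.e. 9.79%.

%OS ≈ 9.79%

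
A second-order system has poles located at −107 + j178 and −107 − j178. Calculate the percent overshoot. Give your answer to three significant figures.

With σ = 107, ω_d = 178: ω_n = √(σ²+ω_d²) = 208 rad/s, ζ = σ/ω_n = 0.515.
Overshoot: exp(−π·0.515/√(1−0.515²)) = 0.151, i.e. 15.1%.

%OS ≈ 15.1%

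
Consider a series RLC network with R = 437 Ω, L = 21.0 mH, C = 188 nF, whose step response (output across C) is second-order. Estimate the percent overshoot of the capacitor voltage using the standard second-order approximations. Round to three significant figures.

For a series RLC circuit (capacitor voltage as output), ω_n = 1/√(LC) = 1/√(21.0 mH · 188 nF) = 15900 rad/s.
ζ = (R/2)·√(C/L) = (437/2)·√(188 nF/21.0 mH) = 0.654.
Overshoot: exp(−π·0.654/√(1−0.654²)) = 0.0663, i.e. 6.63%.

%OS ≈ 6.63%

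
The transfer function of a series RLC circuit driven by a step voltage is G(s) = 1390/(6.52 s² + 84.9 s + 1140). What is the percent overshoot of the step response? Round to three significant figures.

%OS ≈ 16.9%

Dividing through by 6.52: denominator becomes s² + 13.02 s + 174.8.
So ω_n = √174.8 = 13.2 rad/s and ζ = 13.02/(2·13.2) = 0.492.
%OS = 100 e^{−πζ/√(1−ζ²)} with ζ = 0.492 gives 16.9%.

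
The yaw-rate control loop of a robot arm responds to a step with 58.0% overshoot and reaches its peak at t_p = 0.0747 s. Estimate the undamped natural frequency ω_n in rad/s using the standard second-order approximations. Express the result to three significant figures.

From the overshoot, ζ = −ln(OS)/√(π²+ln²(OS)) = 0.171.
t_p = π/ω_d ⇒ ω_d = 42.1 rad/s; then ω_n = ω_d/√(1−ζ²) = 42.7 rad/s.

ω_n ≈ 42.7 rad/s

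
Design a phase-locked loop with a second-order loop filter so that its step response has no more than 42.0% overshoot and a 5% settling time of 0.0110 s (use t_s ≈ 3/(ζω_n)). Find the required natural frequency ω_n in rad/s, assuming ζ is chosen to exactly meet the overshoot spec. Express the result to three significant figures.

ω_n ≈ 1020 rad/s

Inverting the overshoot relation: ζ = |ln 0.420|/√(π² + ln²0.420) = 0.266.
From t_s ≈ 3/(ζω_n): ω_n = 3/(ζ·t_s) = 3/(0.266·0.0110) = 1020 rad/s.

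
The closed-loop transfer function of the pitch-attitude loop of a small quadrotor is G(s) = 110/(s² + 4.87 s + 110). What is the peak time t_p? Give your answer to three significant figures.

Comparing the denominator to s² + 2ζω_n s + ω_n²: ω_n = √110 = 10.5 rad/s, and 2ζω_n = 4.87 so ζ = 4.87/(2·10.5) = 0.232.
The damped frequency ω_d = ω_n√(1−ζ²) = 10.2 rad/s. Then t_p = π/ω_d = 0.308 s.

t_p ≈ 0.308 s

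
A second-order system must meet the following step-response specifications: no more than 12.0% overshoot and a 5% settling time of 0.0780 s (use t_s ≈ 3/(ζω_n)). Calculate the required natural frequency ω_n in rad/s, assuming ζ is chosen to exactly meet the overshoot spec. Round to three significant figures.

ω_n ≈ 68.8 rad/s

ζ = −ln(OS)/√(π² + (ln OS)²). With OS = 0.120, ln OS = −2.120 and ζ = 2.120/3.790 = 0.559.
From t_s ≈ 3/(ζω_n): ω_n = 3/(ζ·t_s) = 3/(0.559·0.0780) = 68.8 rad/s.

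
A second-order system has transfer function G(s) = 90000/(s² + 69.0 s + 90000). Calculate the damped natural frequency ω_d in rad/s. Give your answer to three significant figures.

ω_d ≈ 298 rad/s

ω_n = √90000 = 300 rad/s; ζ = 69.0/(2·300) = 0.115.
ω_d = ω_n√(1−ζ²) = 298 rad/s.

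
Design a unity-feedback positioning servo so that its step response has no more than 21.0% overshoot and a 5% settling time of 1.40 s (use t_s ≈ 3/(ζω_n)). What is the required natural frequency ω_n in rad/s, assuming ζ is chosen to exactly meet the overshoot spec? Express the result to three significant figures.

Inverting the overshoot relation: ζ = |ln 0.210|/√(π² + ln²0.210) = 0.445.
From t_s ≈ 3/(ζω_n): ω_n = 3/(ζ·t_s) = 3/(0.445·1.40) = 4.82 rad/s.

ω_n ≈ 4.82 rad/s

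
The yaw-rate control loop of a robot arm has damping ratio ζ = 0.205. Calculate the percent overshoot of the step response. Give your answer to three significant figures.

For an underdamped second-order system, %OS = 100·exp(−πζ/√(1−ζ²)).
πζ/√(1−ζ²) = π·0.205/√(1−0.0420) = 0.6580, so %OS = 100·e^(−0.6580) = 51.8%.

%OS ≈ 51.8%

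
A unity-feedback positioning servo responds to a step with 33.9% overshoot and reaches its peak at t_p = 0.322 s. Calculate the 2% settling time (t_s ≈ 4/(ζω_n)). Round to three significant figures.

t_s ≈ 1.19 s

ζ from %OS: ζ = |ln 0.339|/√(π²+ln²0.339) = 0.326.
From t_p = π/ω_d, ω_d = π/0.322 = 9.76 rad/s, so ω_n = ω_d/√(1−ζ²) = 10.3 rad/s.
t_s ≈ 4/(ζω_n) = 4/(0.326·10.3) = 1.19 s.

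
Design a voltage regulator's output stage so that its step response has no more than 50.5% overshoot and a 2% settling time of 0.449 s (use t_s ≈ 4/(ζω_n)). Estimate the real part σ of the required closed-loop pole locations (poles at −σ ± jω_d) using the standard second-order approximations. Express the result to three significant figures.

The settling-time spec alone fixes σ = ζω_n = 4/t_s = 4/0.449 = 8.91.
(Overshoot then fixes ζ = 0.213 and hence ω_d = σ·√(1−ζ²)/ζ = 41.0 rad/s.)

σ ≈ 8.91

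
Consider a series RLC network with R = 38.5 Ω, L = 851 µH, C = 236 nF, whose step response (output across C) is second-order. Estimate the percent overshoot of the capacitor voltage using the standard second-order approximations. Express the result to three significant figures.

For a series RLC circuit (capacitor voltage as output), ω_n = 1/√(LC) = 1/√(851 µH · 236 nF) = 70600 rad/s.
ζ = (R/2)·√(C/L) = (38.5/2)·√(236 nF/851 µH) = 0.321.
Overshoot: exp(−π·0.321/√(1−0.321²)) = 0.345, i.e. 34.5%.

%OS ≈ 34.5%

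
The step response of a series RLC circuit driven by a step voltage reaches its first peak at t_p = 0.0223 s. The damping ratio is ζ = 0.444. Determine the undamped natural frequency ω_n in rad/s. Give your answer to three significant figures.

ω_n ≈ 157 rad/s

Peak time t_p = π/ω_d, so ω_d = π/t_p = π/0.0223 = 141 rad/s.
ω_n = ω_d/√(1−ζ²) = 141/√0.803 = 157 rad/s.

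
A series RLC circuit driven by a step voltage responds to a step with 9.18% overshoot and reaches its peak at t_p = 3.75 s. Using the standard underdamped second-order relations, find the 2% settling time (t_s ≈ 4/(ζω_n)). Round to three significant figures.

t_s ≈ 6.28 s

From the overshoot, ζ = −ln(OS)/√(π²+ln²(OS)) = 0.605.
From t_p = π/ω_d, ω_d = π/3.75 = 0.838 rad/s, so ω_n = ω_d/√(1−ζ²) = 1.05 rad/s.
t_s ≈ 4/(ζω_n) = 4/(0.605·1.05) = 6.28 s.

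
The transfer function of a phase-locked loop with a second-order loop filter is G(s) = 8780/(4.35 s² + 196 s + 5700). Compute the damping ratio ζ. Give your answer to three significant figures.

Dividing through by 4.35: denominator becomes s² + 45.06 s + 1310.
So ω_n = √1310 = 36.2 rad/s and ζ = 45.06/(2·36.2) = 0.622.

ζ ≈ 0.622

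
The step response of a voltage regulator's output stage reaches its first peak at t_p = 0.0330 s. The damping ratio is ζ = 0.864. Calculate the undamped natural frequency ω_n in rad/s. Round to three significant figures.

Peak time t_p = π/ω_d, so ω_d = π/t_p = π/0.0330 = 95.2 rad/s.
ω_n = ω_d/√(1−ζ²) = 95.2/√0.254 = 189 rad/s.

ω_n ≈ 189 rad/s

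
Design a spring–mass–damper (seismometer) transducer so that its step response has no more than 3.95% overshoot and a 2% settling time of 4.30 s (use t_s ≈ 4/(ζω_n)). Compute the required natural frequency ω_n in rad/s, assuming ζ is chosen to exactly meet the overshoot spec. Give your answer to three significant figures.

ω_n ≈ 1.30 rad/s

Inverting the overshoot relation: ζ = |ln 0.0395|/√(π² + ln²0.0395) = 0.717.
Then ω_n = 4/(ζ t_s) = 4/(0.717 × 4.30) = 1.30 rad/s.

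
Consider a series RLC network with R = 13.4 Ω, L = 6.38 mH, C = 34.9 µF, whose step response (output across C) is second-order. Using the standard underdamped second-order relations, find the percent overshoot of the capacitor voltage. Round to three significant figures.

For a series RLC circuit (capacitor voltage as output), ω_n = 1/√(LC) = 1/√(6.38 mH · 34.9 µF) = 2120 rad/s.
ζ = (R/2)·√(C/L) = (13.4/2)·√(34.9 µF/6.38 mH) = 0.496.
Overshoot: exp(−π·0.496/√(1−0.496²)) = 0.167, i.e. 16.7%.

%OS ≈ 16.7%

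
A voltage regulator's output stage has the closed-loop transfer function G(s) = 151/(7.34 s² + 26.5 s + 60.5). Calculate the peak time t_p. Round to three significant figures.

Dividing through by 7.34: denominator becomes s² + 3.610 s + 8.243.
So ω_n = √8.243 = 2.87 rad/s and ζ = 3.610/(2·2.87) = 0.629.
The damped frequency ω_d = ω_n√(1−ζ²) = 2.23 rad/s. t_p = π/ω_d = 1.41 s.

t_p ≈ 1.41 s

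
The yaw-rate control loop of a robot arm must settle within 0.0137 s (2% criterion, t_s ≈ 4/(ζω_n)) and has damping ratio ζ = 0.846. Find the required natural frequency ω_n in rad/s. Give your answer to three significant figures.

ω_n ≈ 345 rad/s

Rearranging t_s ≈ 4/(ζω_n) gives ω_n = 4/(ζ·t_s) = 4/(0.846 × 0.0137) = 345 rad/s.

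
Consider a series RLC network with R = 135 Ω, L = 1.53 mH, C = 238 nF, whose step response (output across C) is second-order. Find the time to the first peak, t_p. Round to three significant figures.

t_p ≈ 0.000111 s

For a series RLC circuit (capacitor voltage as output), ω_n = 1/√(LC) = 1/√(1.53 mH · 238 nF) = 52400 rad/s.
ζ = (R/2)·√(C/L) = (135/2)·√(238 nF/1.53 mH) = 0.842.
ω_d = ω_n√(1−ζ²) = 28300 rad/s. t_p = π/ω_d = 0.000111 s.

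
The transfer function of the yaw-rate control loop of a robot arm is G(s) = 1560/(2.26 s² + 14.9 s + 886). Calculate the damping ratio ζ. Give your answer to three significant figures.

Dividing through by 2.26: denominator becomes s² + 6.593 s + 392.0.
So ω_n = √392.0 = 19.8 rad/s and ζ = 6.593/(2·19.8) = 0.166.

ζ ≈ 0.166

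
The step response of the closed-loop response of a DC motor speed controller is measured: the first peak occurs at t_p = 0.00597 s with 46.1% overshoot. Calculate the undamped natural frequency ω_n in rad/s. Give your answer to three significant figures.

ω_n ≈ 542 rad/s

From the overshoot, ζ = −ln(OS)/√(π²+ln²(OS)) = 0.239.
t_p = π/ω_d ⇒ ω_d = 526 rad/s; then ω_n = ω_d/√(1−ζ²) = 542 rad/s.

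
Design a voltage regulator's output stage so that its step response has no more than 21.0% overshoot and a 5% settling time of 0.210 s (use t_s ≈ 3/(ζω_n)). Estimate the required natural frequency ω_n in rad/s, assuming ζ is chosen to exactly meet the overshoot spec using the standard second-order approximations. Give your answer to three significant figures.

ζ = −ln(OS)/√(π² + (ln OS)²). With OS = 0.210, ln OS = −1.561 and ζ = 1.561/3.508 = 0.445.
Then ω_n = 3/(ζ t_s) = 3/(0.445 × 0.210) = 32.1 rad/s.

ω_n ≈ 32.1 rad/s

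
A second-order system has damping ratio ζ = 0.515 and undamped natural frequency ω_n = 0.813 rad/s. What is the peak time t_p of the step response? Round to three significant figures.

The damped frequency is ω_d = ω_n√(1−ζ²) = 0.813·√(1−0.265) = 0.697 rad/s.
Peak time t_p = π/ω_d = π/0.697 = 4.51 s.

t_p ≈ 4.51 s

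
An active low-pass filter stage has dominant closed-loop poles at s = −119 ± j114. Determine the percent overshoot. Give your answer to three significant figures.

%OS ≈ 3.77%

The poles are at −σ ± jω_d with σ = 119 and ω_d = 114, so ω_n = √(σ²+ω_d²) = 165 rad/s and ζ = σ/ω_n = 0.722.
%OS = 100 e^{−πζ/√(1−ζ²)} with ζ = 0.722 gives 3.77%.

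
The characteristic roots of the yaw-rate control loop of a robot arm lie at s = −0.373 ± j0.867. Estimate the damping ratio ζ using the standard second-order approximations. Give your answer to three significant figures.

ζ ≈ 0.395

With σ = 0.373, ω_d = 0.867: ω_n = √(σ²+ω_d²) = 0.944 rad/s, ζ = σ/ω_n = 0.395.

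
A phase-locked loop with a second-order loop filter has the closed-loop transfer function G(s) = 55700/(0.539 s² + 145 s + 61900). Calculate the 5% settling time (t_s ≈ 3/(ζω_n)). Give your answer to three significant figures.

t_s ≈ 0.0223 s

Dividing through by 0.539: denominator becomes s² + 269.0 s + 114800.
So ω_n = √114800 = 339 rad/s and ζ = 269.0/(2·339) = 0.397.
t_s ≈ 3/(ζω_n) = 0.0223 s.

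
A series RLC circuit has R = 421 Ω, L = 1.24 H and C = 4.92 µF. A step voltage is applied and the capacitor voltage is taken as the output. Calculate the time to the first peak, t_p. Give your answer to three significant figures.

t_p ≈ 0.00855 s

For a series RLC circuit (capacitor voltage as output), ω_n = 1/√(LC) = 1/√(1.24 H · 4.92 µF) = 405 rad/s.
ζ = (R/2)·√(C/L) = (421/2)·√(4.92 µF/1.24 H) = 0.419.
The damped frequency ω_d = ω_n√(1−ζ²) = 368 rad/s. t_p = π/ω_d = 0.00855 s.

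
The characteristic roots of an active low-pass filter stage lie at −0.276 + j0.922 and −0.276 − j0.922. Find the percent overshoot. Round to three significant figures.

|pole| = ω_n = √(0.276² + 0.922²) = 0.962 rad/s; ζ = cos θ = σ/ω_n = 0.287.
%OS = 100 e^{−πζ/√(1−ζ²)} with ζ = 0.287 gives 39.0%.

%OS ≈ 39.0%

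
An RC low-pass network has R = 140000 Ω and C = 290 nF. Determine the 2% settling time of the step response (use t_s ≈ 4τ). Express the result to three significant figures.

t_s ≈ 0.162 s

τ = RC = 140000 × 290 nF = 0.0406 s.
t_s ≈ 4τ = 0.162 s.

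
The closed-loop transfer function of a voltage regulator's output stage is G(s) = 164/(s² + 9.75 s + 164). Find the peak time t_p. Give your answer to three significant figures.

Comparing the denominator to s² + 2ζω_n s + ω_n²: ω_n = √164 = 12.8 rad/s, and 2ζω_n = 9.75 so ζ = 9.75/(2·12.8) = 0.381.
ω_d = 12.8·√(1 − 0.381²) = 11.8 rad/s. Then t_p = π/ω_d = 0.265 s.

t_p ≈ 0.265 s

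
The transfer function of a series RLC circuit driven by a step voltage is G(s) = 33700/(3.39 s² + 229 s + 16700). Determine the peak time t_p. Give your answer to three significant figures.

t_p ≈ 0.0511 s

Dividing through by 3.39: denominator becomes s² + 67.55 s + 4926.
So ω_n = √4926 = 70.2 rad/s and ζ = 67.55/(2·70.2) = 0.481.
ω_d = 70.2·√(1 − 0.481²) = 61.5 rad/s. t_p = π/ω_d = 0.0511 s.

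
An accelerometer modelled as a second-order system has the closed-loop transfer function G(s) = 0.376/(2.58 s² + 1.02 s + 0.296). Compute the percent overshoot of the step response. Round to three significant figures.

Dividing through by 2.58: denominator becomes s² + 0.3953 s + 0.1147.
So ω_n = √0.1147 = 0.339 rad/s and ζ = 0.3953/(2·0.339) = 0.584.
Overshoot: exp(−π·0.584/√(1−0.584²)) = 0.105, i.e. 10.5%.

%OS ≈ 10.5%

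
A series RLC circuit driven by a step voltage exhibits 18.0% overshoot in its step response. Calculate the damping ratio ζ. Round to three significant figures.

ζ = −ln(OS)/√(π² + (ln OS)²). With OS = 0.180, ln OS = −1.715 and ζ = 1.715/3.579 = 0.479.

ζ ≈ 0.479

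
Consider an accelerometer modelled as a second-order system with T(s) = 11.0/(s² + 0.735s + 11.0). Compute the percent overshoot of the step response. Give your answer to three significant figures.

%OS ≈ 70.5%

ω_n = √11.0 = 3.32 rad/s; ζ = 0.735/(2·3.32) = 0.111.
%OS = 100 e^{−πζ/√(1−ζ²)} with ζ = 0.111 gives 70.5%.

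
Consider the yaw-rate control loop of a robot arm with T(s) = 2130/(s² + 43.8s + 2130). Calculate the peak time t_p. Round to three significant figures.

Matching coefficients with s² + 2ζω_n s + ω_n² gives ω_n² = 2130 ⇒ ω_n = 46.2 rad/s, and ζ = 43.8/(2ω_n) = 0.475.
ω_d = 46.2·√(1 − 0.475²) = 40.6 rad/s. Then t_p = π/ω_d = 0.0773 s.

t_p ≈ 0.0773 s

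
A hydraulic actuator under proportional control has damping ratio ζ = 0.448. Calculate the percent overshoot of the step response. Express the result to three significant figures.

For an underdamped second-order system, %OS = 100·exp(−πζ/√(1−ζ²)).
πζ/√(1−ζ²) = π·0.448/√(1−0.201) = 1.574, so %OS = 100·e^(−1.574) = 20.7%.

%OS ≈ 20.7%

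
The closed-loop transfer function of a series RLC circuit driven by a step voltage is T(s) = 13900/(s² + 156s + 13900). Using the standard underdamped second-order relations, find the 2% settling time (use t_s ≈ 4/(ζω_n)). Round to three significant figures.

t_s ≈ 0.0513 s

ω_n = √13900 = 118 rad/s; ζ = 156/(2·118) = 0.662.
t_s ≈ 4/(ζω_n) = 4/(0.662·118) = 0.0513 s.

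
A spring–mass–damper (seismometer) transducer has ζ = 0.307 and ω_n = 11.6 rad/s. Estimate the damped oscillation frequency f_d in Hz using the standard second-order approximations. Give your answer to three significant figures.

f_d ≈ 1.76 Hz

ω_d = ω_n√(1−ζ²) = 11.6·√0.906 = 11.0 rad/s.
f_d = ω_d/(2π) = 1.76 Hz.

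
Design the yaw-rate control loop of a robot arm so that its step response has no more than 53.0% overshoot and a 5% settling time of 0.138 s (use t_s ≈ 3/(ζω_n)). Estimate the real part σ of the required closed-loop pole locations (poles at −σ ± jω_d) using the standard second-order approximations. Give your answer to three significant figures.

σ ≈ 21.7

The settling-time spec alone fixes σ = ζω_n = 3/t_s = 3/0.138 = 21.7.
(Overshoot then fixes ζ = 0.198 and hence ω_d = σ·√(1−ζ²)/ζ = 108 rad/s.)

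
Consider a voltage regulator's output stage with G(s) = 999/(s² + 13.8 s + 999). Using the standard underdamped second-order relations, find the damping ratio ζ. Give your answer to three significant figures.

ω_n = √999 = 31.6 rad/s; ζ = 13.8/(2·31.6) = 0.218.

ζ ≈ 0.218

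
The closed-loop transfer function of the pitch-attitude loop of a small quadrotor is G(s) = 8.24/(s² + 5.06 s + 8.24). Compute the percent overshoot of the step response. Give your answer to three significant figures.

Comparing the denominator to s² + 2ζω_n s + ω_n²: ω_n = √8.24 = 2.87 rad/s, and 2ζω_n = 5.06 so ζ = 5.06/(2·2.87) = 0.881.
Overshoot: exp(−π·0.881/√(1−0.881²)) = 0.00285, i.e. 0.285%.

%OS ≈ 0.285%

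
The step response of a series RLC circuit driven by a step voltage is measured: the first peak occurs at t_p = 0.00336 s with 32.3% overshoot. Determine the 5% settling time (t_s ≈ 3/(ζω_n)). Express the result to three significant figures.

t_s ≈ 0.00892 s

ζ from %OS: ζ = |ln 0.323|/√(π²+ln²0.323) = 0.338.
t_p = π/ω_d ⇒ ω_d = 935 rad/s; then ω_n = ω_d/√(1−ζ²) = 994 rad/s.
t_s ≈ 3/(ζω_n) = 3/(0.338·994) = 0.00892 s.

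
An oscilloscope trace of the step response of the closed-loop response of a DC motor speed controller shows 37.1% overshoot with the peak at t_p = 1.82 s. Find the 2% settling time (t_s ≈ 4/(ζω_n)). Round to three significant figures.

From the overshoot, ζ = −ln(OS)/√(π²+ln²(OS)) = 0.301.
t_p = π/ω_d ⇒ ω_d = 1.73 rad/s; then ω_n = ω_d/√(1−ζ²) = 1.81 rad/s.
t_s ≈ 4/(ζω_n) = 4/(0.301·1.81) = 7.34 s.

t_s ≈ 7.34 s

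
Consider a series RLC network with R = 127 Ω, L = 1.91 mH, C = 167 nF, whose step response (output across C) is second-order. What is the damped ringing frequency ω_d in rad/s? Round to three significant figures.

ω_d ≈ 45100 rad/s

For a series RLC circuit (capacitor voltage as output), ω_n = 1/√(LC) = 1/√(1.91 mH · 167 nF) = 56000 rad/s.
ζ = (R/2)·√(C/L) = (127/2)·√(167 nF/1.91 mH) = 0.594.
The damped frequency ω_d = ω_n√(1−ζ²) = 45100 rad/s.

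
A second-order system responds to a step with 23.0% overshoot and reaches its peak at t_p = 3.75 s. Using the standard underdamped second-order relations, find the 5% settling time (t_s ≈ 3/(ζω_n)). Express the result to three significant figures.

From the overshoot, ζ = −ln(OS)/√(π²+ln²(OS)) = 0.424.
From t_p = π/ω_d, ω_d = π/3.75 = 0.838 rad/s, so ω_n = ω_d/√(1−ζ²) = 0.925 rad/s.
t_s ≈ 3/(ζω_n) = 3/(0.424·0.925) = 7.65 s.

t_s ≈ 7.65 s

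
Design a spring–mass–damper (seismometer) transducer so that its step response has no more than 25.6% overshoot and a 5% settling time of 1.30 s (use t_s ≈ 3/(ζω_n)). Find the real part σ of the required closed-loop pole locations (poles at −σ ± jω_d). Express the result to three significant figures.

σ ≈ 2.31

The settling-time spec alone fixes σ = ζω_n = 3/t_s = 3/1.30 = 2.31.
(Overshoot then fixes ζ = 0.398 and hence ω_d = σ·√(1−ζ²)/ζ = 5.32 rad/s.)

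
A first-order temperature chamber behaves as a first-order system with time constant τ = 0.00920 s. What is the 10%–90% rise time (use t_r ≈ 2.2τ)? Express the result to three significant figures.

t_r ≈ 0.0202 s

t_r ≈ 2.2τ = 0.0202 s.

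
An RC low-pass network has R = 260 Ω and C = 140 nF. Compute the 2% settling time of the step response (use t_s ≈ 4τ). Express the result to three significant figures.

t_s ≈ 0.000146 s

τ = RC = 260 × 140 nF = 0.0000364 s.
t_s ≈ 4τ = 0.000146 s.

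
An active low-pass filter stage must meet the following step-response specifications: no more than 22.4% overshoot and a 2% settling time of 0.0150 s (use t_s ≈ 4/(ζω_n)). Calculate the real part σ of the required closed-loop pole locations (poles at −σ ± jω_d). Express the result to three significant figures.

σ ≈ 267

The settling-time spec alone fixes σ = ζω_n = 4/t_s = 4/0.0150 = 267.
(Overshoot then fixes ζ = 0.430 and hence ω_d = σ·√(1−ζ²)/ζ = 560 rad/s.)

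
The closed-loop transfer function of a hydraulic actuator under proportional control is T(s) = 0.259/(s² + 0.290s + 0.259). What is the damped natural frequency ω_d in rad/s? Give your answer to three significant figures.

Comparing the denominator to s² + 2ζω_n s + ω_n²: ω_n = √0.259 = 0.509 rad/s, and 2ζω_n = 0.290 so ζ = 0.290/(2·0.509) = 0.285.
ω_d = 0.509·√(1 − 0.285²) = 0.488 rad/s.

ω_d ≈ 0.488 rad/s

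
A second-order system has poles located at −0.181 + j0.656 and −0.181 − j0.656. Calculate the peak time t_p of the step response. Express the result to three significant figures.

t_p ≈ 4.79 s

t_p = π/ω_d with ω_d = 0.656 (the imaginary part), so t_p = 4.79 s.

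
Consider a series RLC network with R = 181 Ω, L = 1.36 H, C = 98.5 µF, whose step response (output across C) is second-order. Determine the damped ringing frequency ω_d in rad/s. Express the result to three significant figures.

For a series RLC circuit (capacitor voltage as output), ω_n = 1/√(LC) = 1/√(1.36 H · 98.5 µF) = 86.4 rad/s.
ζ = (R/2)·√(C/L) = (181/2)·√(98.5 µF/1.36 H) = 0.770.
ω_d = 86.4·√(1 − 0.770²) = 55.1 rad/s.

ω_d ≈ 55.1 rad/s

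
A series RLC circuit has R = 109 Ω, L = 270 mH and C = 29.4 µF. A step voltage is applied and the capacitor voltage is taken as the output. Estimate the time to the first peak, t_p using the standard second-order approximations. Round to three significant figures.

t_p ≈ 0.0108 s

For a series RLC circuit (capacitor voltage as output), ω_n = 1/√(LC) = 1/√(270 mH · 29.4 µF) = 355 rad/s.
ζ = (R/2)·√(C/L) = (109/2)·√(29.4 µF/270 mH) = 0.569.
ω_d = ω_n√(1−ζ²) = 292 rad/s. t_p = π/ω_d = 0.0108 s.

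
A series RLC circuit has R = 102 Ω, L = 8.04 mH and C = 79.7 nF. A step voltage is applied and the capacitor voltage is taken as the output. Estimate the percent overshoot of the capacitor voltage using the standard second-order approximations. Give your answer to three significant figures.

For a series RLC circuit (capacitor voltage as output), ω_n = 1/√(LC) = 1/√(8.04 mH · 79.7 nF) = 39500 rad/s.
ζ = (R/2)·√(C/L) = (102/2)·√(79.7 nF/8.04 mH) = 0.161.
%OS = 100·exp(−πζ/√(1−ζ²)) = 60.0%.

%OS ≈ 60.0%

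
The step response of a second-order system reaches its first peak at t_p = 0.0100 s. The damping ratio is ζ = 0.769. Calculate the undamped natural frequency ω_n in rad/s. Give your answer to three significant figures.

Peak time t_p = π/ω_d, so ω_d = π/t_p = π/0.0100 = 314 rad/s.
ω_n = ω_d/√(1−ζ²) = 314/√0.409 = 491 rad/s.

ω_n ≈ 491 rad/s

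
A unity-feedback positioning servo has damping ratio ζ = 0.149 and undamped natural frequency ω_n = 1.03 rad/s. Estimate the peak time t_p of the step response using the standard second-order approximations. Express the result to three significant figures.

t_p ≈ 3.08 s

The damped frequency is ω_d = ω_n√(1−ζ²) = 1.03·√(1−0.0222) = 1.02 rad/s.
Peak time t_p = π/ω_d = π/1.02 = 3.08 s.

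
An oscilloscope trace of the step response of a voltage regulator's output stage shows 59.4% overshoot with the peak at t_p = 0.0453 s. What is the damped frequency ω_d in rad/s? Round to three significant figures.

ω_d ≈ 69.4 rad/s

t_p = π/ω_d, so ω_d = π/0.0453 = 69.4 rad/s.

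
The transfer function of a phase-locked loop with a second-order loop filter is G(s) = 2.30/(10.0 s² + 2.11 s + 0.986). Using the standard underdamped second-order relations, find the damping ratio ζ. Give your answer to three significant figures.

ζ ≈ 0.336

Dividing through by 10.0: denominator becomes s² + 0.2110 s + 0.09860.
So ω_n = √0.09860 = 0.314 rad/s and ζ = 0.2110/(2·0.314) = 0.336.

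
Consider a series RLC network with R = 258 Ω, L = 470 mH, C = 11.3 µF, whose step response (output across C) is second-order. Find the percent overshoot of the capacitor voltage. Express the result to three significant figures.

For a series RLC circuit (capacitor voltage as output), ω_n = 1/√(LC) = 1/√(470 mH · 11.3 µF) = 434 rad/s.
ζ = (R/2)·√(C/L) = (258/2)·√(11.3 µF/470 mH) = 0.633.
Overshoot: exp(−π·0.633/√(1−0.633²)) = 0.0769, i.e. 7.69%.

%OS ≈ 7.69%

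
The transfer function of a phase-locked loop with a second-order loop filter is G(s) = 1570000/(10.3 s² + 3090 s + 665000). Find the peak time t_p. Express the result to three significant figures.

Dividing through by 10.3: denominator becomes s² + 300.0 s + 64560.
So ω_n = √64560 = 254 rad/s and ζ = 300.0/(2·254) = 0.590.
ω_d = 254·√(1 − 0.590²) = 205 rad/s. t_p = π/ω_d = 0.0153 s.

t_p ≈ 0.0153 s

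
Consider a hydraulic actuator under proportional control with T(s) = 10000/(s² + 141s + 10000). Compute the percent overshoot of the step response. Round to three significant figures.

%OS ≈ 4.40%

ω_n = √10000 = 100 rad/s; ζ = 141/(2·100) = 0.705.
Overshoot: exp(−π·0.705/√(1−0.705²)) = 0.0440, i.e. 4.40%.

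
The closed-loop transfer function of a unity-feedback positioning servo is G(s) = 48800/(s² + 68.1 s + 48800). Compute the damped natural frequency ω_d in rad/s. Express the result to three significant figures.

ω_d ≈ 218 rad/s

Comparing the denominator to s² + 2ζω_n s + ω_n²: ω_n = √48800 = 221 rad/s, and 2ζω_n = 68.1 so ζ = 68.1/(2·221) = 0.154.
ω_d = ω_n√(1−ζ²) = 218 rad/s.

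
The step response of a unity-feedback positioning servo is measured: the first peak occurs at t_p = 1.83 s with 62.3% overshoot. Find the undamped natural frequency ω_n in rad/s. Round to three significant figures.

ω_n ≈ 1.74 rad/s

The overshoot fixes ζ = −ln(OS)/√(π²+ln²(OS)) = 0.149.
From t_p = π/ω_d, ω_d = π/1.83 = 1.72 rad/s, so ω_n = ω_d/√(1−ζ²) = 1.74 rad/s.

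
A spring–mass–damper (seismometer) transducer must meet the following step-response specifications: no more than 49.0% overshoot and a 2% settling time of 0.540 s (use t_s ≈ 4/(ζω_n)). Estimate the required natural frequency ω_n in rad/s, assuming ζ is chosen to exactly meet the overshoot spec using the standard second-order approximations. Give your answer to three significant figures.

ω_n ≈ 33.5 rad/s

Inverting the overshoot relation: ζ = |ln 0.490|/√(π² + ln²0.490) = 0.221.
Then ω_n = 4/(ζ t_s) = 4/(0.221 × 0.540) = 33.5 rad/s.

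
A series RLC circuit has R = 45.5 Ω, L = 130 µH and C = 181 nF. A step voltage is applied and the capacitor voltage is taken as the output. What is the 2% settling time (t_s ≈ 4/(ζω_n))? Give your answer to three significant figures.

t_s ≈ 0.0000229 s

For a series RLC circuit (capacitor voltage as output), ω_n = 1/√(LC) = 1/√(130 µH · 181 nF) = 206000 rad/s.
ζ = (R/2)·√(C/L) = (45.5/2)·√(181 nF/130 µH) = 0.849.
t_s ≈ 4/(ζω_n) = 0.0000229 s.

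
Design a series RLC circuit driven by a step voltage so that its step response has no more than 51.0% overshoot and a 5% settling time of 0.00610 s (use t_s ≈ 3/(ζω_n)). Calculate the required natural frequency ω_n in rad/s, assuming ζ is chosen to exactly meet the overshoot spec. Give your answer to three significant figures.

ω_n ≈ 2350 rad/s

ζ = −ln(OS)/√(π² + (ln OS)²). With OS = 0.510, ln OS = −0.6733 and ζ = 0.6733/3.213 = 0.210.
From t_s ≈ 3/(ζω_n): ω_n = 3/(ζ·t_s) = 3/(0.210·0.00610) = 2350 rad/s.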